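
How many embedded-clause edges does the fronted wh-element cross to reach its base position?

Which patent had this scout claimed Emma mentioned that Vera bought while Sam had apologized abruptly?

"which patent" is extracted from the object of "bought".
Boundaries crossed, outermost first: [Ø], [that] — 2 in total.

2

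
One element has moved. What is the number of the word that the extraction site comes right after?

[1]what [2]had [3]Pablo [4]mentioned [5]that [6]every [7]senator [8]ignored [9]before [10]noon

8

The displaced element is "what" (word 1).
It is linked across 1 clause boundary (that).
It functions as the direct object of "ignored", so the gap sits immediately after word 8 ("ignored").
Base order: Pablo had mentioned that every senator ignored what before noon.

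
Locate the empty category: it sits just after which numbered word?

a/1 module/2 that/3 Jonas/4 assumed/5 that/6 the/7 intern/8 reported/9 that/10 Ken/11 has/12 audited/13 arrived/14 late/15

The displaced element is "a module" (word 2).
It is linked across 2 clause boundaries (that → that).
It functions as the direct object of "audited", so the gap sits immediately after word 13 ("audited").
Base order: Jonas assumed that the intern reported that Ken has audited a module.

13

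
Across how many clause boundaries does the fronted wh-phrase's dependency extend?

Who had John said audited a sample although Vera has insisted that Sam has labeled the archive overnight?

1

"who" is extracted from the subject of "audited".
Boundaries crossed, outermost first: [Ø] — 1 in total.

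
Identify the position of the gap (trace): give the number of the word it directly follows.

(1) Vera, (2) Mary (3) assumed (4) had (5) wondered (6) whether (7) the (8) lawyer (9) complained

3

The displaced element is "Vera" (word 1).
It is linked across 1 clause boundary (Ø).
It functions as the subject of "wondered", so the gap sits immediately after word 3 ("assumed").
Base order: Mary assumed that Vera had wondered whether the lawyer complained.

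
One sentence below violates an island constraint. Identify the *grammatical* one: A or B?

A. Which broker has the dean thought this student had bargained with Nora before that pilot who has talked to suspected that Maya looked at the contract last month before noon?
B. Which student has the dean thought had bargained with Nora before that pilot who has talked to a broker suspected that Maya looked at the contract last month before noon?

B

In A, the wh-phrase is extracted from inside an adjunct island (introduced by "before"), which blocks movement.
In B, the extraction path crosses only that-complement boundaries, which are transparent.
So B is grammatical.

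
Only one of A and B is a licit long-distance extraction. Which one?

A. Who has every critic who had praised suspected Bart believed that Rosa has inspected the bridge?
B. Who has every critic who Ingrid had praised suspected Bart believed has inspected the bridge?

In A, the wh-phrase is extracted from inside a complex-NP island (relative clause) (introduced by "who"), which blocks movement.
In B, the extraction path crosses only that-complement boundaries, which are transparent.
So B is grammatical.

B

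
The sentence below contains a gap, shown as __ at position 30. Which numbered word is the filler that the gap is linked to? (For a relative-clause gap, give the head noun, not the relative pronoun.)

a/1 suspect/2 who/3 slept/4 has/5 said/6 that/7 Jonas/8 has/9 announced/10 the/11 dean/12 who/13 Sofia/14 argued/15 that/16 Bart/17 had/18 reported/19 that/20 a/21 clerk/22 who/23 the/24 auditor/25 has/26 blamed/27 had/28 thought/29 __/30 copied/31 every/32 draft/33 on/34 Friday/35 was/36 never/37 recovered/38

The gap at 30 is the subject of "copied", inside a relative clause.
The relative pronoun is "who" (word 13); it is bound by the head noun immediately before it.
Its filler is the head noun "dean", at word 12.

12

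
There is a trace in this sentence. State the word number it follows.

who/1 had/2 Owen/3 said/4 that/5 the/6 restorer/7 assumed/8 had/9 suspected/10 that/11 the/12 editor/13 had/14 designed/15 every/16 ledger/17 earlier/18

8

The displaced element is "who" (word 1).
It is linked across 2 clause boundaries (that → Ø).
It functions as the subject of "suspected", so the gap sits immediately after word 8 ("assumed").
Base order: Owen had said that the restorer assumed who had suspected that the editor had designed every ledger earlier.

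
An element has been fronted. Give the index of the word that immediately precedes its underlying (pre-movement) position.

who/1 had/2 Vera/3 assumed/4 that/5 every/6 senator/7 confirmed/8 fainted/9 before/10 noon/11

8

The displaced element is "who" (word 1).
It is linked across 2 clause boundaries (that → Ø).
It functions as the subject of "fainted", so the gap sits immediately after word 8 ("confirmed").
Base order: Vera had assumed that every senator confirmed that who fainted before noon.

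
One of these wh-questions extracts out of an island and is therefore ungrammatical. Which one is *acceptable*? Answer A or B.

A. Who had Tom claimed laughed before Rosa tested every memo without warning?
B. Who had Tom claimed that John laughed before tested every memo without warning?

In B, the wh-phrase is extracted from inside an adjunct island (introduced by "before"), which blocks movement.
In A, the extraction path crosses only that-complement boundaries, which are transparent.
So A is grammatical.

A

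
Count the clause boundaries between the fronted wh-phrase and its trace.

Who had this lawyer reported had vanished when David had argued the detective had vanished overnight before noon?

1

"who" is extracted from the subject of "vanished".
Boundaries crossed, outermost first: [Ø] — 1 in total.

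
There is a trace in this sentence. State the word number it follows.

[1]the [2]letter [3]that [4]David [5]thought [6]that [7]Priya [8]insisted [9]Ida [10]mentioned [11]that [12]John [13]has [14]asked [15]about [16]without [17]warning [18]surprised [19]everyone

15

The displaced element is "the letter" (word 2).
It is linked across 3 clause boundaries (that → Ø → that).
It functions as the object of the preposition "about" of "asked", so the gap sits immediately after word 15 ("about").
Base order: David thought that Priya insisted Ida mentioned that John has asked about the letter without warning.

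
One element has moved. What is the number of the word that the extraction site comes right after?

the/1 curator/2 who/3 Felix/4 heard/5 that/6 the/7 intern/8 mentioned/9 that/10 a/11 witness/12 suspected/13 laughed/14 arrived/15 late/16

13

The displaced element is "the curator" (word 2).
It is linked across 3 clause boundaries (that → that → Ø).
It functions as the subject of "laughed", so the gap sits immediately after word 13 ("suspected").
Base order: Felix heard that the intern mentioned that a witness suspected that the curator laughed.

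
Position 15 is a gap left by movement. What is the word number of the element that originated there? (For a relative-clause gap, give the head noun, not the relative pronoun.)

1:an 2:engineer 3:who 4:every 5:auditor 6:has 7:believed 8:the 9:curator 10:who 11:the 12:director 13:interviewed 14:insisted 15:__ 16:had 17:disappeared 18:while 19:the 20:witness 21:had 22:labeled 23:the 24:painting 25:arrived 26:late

2

The gap at 15 is the subject of "disappeared", inside a relative clause.
The relative pronoun is "who" (word 3); it is bound by the head noun immediately before it.
Its filler is the head noun "engineer", at word 2.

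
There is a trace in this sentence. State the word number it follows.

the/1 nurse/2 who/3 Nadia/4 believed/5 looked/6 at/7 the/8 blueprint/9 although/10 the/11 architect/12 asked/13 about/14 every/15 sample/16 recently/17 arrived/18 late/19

5

The displaced element is "the nurse" (word 2).
It is linked across 1 clause boundary (Ø).
It functions as the subject of "looked", so the gap sits immediately after word 5 ("believed").
Base order: Nadia believed the nurse looked at the blueprint although the architect asked about every sample recently.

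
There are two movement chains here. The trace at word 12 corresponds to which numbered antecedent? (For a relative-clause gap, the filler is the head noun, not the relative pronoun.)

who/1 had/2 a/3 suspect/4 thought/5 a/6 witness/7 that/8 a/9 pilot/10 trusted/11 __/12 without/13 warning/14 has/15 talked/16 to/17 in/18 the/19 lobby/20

The marked gap is inside the relative clause, the direct object of "trusted".
Its filler is the head noun "witness" (via "that"), at word 7.
(The other dependency links word 1 to a gap after word 17.)

7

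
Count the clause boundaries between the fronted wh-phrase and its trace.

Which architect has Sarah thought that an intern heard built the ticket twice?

"which architect" is extracted from the subject of "built".
Boundaries crossed, outermost first: [that], [Ø] — 2 in total.

2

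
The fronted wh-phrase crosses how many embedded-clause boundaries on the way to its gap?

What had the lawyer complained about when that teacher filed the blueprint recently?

0

"what" originates inside the matrix clause — no clause boundary is crossed.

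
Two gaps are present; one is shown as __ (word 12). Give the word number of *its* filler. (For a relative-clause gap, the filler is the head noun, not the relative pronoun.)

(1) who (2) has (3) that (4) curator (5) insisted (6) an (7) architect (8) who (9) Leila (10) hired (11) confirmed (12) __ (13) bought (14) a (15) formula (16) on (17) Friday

The marked gap is the subject of "bought".
Its filler is the fronted wh-phrase "who", at word 1.
(The other dependency links word 7 to a gap after word 10.)

1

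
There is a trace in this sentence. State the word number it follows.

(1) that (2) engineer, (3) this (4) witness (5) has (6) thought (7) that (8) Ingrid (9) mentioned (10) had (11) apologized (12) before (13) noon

The displaced element is "that engineer" (word 2).
It is linked across 2 clause boundaries (that → Ø).
It functions as the subject of "apologized", so the gap sits immediately after word 9 ("mentioned").
Base order: This witness has thought that Ingrid mentioned that that engineer had apologized before noon.

9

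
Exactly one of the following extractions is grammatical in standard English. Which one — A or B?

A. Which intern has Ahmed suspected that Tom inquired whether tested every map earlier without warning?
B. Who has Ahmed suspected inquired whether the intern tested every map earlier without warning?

B

In A, the wh-phrase is extracted from inside a wh-island (introduced by "whether"), which blocks movement.
In B, the extraction path crosses only that-complement boundaries, which are transparent.
So B is grammatical.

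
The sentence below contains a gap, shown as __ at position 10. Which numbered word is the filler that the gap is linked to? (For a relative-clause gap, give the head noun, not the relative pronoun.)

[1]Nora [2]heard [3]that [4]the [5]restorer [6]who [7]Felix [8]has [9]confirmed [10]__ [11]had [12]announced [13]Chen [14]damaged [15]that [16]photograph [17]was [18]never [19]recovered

The gap at 10 is the subject of "announced", inside a relative clause.
The relative pronoun is "who" (word 6); it is bound by the head noun immediately before it.
Its filler is the head noun "restorer", at word 5.

5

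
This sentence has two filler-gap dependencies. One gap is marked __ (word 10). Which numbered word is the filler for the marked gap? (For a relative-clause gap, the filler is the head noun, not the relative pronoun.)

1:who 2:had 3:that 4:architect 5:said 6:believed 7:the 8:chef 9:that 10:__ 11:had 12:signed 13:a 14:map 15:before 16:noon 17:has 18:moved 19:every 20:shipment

8

The marked gap is inside the relative clause, the subject of "signed".
Its filler is the head noun "chef" (via "that"), at word 8.
(The other dependency links word 1 to a gap after word 5.)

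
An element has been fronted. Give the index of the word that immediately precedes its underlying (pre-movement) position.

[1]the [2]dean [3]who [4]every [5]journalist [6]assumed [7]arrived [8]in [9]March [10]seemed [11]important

The displaced element is "the dean" (word 2).
It is linked across 1 clause boundary (Ø).
It functions as the subject of "arrived", so the gap sits immediately after word 6 ("assumed").
Base order: Every journalist assumed that the dean arrived in March.

6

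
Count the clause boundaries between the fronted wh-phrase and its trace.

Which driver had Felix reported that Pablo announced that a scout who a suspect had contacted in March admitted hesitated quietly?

"which driver" is extracted from the subject of "hesitated".
Boundaries crossed, outermost first: [that], [that], [Ø] — 3 in total.

3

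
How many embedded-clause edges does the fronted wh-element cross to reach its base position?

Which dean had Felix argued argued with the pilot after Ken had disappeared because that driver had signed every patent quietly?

1

"which dean" is extracted from the subject of "argued".
Boundaries crossed, outermost first: [Ø] — 1 in total.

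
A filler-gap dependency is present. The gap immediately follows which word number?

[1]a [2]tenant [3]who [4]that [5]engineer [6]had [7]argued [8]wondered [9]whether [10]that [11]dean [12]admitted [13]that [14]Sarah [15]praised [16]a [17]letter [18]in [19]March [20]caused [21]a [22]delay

7

The displaced element is "a tenant" (word 2).
It is linked across 1 clause boundary (Ø).
It functions as the subject of "wondered", so the gap sits immediately after word 7 ("argued").
Base order: That engineer had argued that a tenant wondered whether that dean admitted that Sarah praised a letter in March.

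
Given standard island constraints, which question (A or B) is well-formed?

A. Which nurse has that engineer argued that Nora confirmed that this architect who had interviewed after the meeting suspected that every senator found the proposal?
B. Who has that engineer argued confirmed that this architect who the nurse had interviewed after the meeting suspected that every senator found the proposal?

In A, the wh-phrase is extracted from inside a complex-NP island (relative clause) (introduced by "who"), which blocks movement.
In B, the extraction path crosses only that-complement boundaries, which are transparent.
So B is grammatical.

B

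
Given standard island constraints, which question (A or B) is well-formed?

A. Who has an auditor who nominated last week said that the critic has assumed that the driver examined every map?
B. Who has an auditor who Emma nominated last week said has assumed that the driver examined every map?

B

In A, the wh-phrase is extracted from inside a complex-NP island (relative clause) (introduced by "who"), which blocks movement.
In B, the extraction path crosses only that-complement boundaries, which are transparent.
So B is grammatical.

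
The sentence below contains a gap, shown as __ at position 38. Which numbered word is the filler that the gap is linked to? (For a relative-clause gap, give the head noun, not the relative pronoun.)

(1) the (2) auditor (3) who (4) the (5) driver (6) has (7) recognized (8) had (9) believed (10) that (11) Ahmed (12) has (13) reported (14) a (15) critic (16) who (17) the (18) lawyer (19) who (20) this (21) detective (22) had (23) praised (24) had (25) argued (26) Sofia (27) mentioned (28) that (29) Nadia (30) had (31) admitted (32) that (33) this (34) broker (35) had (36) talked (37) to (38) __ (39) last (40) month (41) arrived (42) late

15

The gap at 38 is the prepositional object of "talked", inside a relative clause.
The relative pronoun is "who" (word 16); it is bound by the head noun immediately before it.
Its filler is the head noun "critic", at word 15.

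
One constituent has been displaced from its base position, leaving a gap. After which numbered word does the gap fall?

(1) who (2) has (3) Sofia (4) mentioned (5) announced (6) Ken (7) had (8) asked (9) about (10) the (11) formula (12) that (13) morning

4

The displaced element is "who" (word 1).
It is linked across 1 clause boundary (Ø).
It functions as the subject of "announced", so the gap sits immediately after word 4 ("mentioned").
Base order: Sofia has mentioned that who announced Ken had asked about the formula that morning.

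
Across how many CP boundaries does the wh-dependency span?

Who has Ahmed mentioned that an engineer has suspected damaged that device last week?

"who" is extracted from the subject of "damaged".
Boundaries crossed, outermost first: [that], [Ø] — 2 in total.

2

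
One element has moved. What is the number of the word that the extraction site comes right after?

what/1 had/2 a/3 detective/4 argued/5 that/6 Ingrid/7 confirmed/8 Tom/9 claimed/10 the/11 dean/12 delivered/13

13

The displaced element is "what" (word 1).
It is linked across 3 clause boundaries (that → Ø → Ø).
It functions as the direct object of "delivered", so the gap sits immediately after word 13 ("delivered").
Base order: A detective had argued that Ingrid confirmed Tom claimed the dean delivered what.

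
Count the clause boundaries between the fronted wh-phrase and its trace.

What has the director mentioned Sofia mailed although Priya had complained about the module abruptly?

"what" is extracted from the object of "mailed".
Boundaries crossed, outermost first: [Ø] — 1 in total.

1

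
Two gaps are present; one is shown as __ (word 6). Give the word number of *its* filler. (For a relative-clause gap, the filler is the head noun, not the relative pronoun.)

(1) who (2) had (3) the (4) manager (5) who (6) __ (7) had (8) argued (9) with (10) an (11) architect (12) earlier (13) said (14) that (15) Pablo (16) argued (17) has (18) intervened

4

The marked gap is inside the relative clause, the subject of "argued".
Its filler is the head noun "manager" (via "who"), at word 4.
(The other dependency links word 1 to a gap after word 16.)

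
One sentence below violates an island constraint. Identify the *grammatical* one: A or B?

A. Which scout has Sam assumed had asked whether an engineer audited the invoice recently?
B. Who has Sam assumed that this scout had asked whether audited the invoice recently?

In B, the wh-phrase is extracted from inside a wh-island (introduced by "whether"), which blocks movement.
In A, the extraction path crosses only that-complement boundaries, which are transparent.
So A is grammatical.

A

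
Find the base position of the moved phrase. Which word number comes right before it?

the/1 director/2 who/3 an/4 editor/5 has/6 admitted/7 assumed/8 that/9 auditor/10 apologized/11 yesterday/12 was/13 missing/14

7

The displaced element is "the director" (word 2).
It is linked across 1 clause boundary (Ø).
It functions as the subject of "assumed", so the gap sits immediately after word 7 ("admitted").
Base order: An editor has admitted that the director assumed that auditor apologized yesterday.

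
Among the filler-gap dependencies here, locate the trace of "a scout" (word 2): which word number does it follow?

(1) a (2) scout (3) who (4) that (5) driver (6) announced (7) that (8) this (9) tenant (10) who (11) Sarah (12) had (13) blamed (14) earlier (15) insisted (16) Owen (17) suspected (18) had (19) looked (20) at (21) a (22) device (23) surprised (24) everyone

The displaced element is "a scout" (word 2).
It is linked across 3 clause boundaries (that → Ø → Ø).
It functions as the subject of "looked", so the gap sits immediately after word 17 ("suspected").
Base order: That driver announced that this tenant who Sarah had blamed earlier insisted Owen suspected that a scout had looked at a device.

17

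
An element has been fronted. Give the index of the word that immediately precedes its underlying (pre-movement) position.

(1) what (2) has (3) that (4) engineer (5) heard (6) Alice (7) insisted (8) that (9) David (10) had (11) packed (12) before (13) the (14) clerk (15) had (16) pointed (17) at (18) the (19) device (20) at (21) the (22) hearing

The displaced element is "what" (word 1).
It is linked across 2 clause boundaries (Ø → that).
It functions as the direct object of "packed", so the gap sits immediately after word 11 ("packed").
Base order: That engineer has heard Alice insisted that David had packed what before the clerk had pointed at the device at the hearing.

11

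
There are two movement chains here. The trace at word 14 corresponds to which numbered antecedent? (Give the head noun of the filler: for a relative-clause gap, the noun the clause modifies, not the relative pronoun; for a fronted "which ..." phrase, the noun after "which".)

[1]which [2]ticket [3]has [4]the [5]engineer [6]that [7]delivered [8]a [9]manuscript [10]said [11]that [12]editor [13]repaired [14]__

The marked gap is the direct object of "repaired".
Its filler is the fronted wh-phrase "which ticket", at word 2.
(The other dependency links word 5 to a gap after word 6.)

2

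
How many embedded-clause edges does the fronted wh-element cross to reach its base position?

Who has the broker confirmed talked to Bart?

"who" is extracted from the subject of "talked".
Boundaries crossed, outermost first: [Ø] — 1 in total.

1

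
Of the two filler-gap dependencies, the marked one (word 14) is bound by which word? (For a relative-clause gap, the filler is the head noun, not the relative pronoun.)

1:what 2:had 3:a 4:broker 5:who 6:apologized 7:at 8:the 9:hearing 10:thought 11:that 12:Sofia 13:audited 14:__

The marked gap is the direct object of "audited".
Its filler is the fronted wh-phrase "what", at word 1.
(The other dependency links word 4 to a gap after word 5.)

1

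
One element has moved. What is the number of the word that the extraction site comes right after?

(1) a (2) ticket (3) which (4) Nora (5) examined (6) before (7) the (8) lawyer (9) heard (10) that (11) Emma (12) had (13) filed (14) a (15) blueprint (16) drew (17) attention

5

The displaced element is "a ticket" (word 2).
It functions as the direct object of "examined", so the gap sits immediately after word 5 ("examined").
Base order: Nora examined a ticket before the lawyer heard that Emma had filed a blueprint.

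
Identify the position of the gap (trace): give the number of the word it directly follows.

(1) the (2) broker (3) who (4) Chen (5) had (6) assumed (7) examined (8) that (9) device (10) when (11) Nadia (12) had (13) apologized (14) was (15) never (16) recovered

The displaced element is "the broker" (word 2).
It is linked across 1 clause boundary (Ø).
It functions as the subject of "examined", so the gap sits immediately after word 6 ("assumed").
Base order: Chen had assumed that the broker examined that device when Nadia had apologized.

6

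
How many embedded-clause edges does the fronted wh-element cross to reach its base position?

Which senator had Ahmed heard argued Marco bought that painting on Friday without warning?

"which senator" is extracted from the subject of "argued".
Boundaries crossed, outermost first: [Ø] — 1 in total.

1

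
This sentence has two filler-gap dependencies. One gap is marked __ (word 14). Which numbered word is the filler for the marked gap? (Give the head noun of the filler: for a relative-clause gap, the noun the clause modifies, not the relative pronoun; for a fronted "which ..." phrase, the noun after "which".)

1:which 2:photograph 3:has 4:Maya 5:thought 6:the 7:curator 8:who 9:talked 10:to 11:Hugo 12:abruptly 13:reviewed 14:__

2

The marked gap is the direct object of "reviewed".
Its filler is the fronted wh-phrase "which photograph", at word 2.
(The other dependency links word 7 to a gap after word 8.)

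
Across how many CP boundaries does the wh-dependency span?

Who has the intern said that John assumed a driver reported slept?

3

"who" is extracted from the subject of "slept".
Boundaries crossed, outermost first: [that], [Ø], [Ø] — 3 in total.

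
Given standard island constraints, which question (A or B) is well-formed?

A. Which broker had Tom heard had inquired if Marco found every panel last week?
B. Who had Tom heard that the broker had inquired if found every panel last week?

A

In B, the wh-phrase is extracted from inside a wh-island (introduced by "if"), which blocks movement.
In A, the extraction path crosses only that-complement boundaries, which are transparent.
So A is grammatical.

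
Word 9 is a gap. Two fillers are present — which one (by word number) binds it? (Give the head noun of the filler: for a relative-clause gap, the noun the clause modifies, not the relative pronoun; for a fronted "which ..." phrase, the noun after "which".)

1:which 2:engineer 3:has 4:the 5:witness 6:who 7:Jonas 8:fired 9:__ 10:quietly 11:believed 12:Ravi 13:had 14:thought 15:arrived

5

The marked gap is inside the relative clause, the direct object of "fired".
Its filler is the head noun "witness" (via "who"), at word 5.
(The other dependency links word 2 to a gap after word 14.)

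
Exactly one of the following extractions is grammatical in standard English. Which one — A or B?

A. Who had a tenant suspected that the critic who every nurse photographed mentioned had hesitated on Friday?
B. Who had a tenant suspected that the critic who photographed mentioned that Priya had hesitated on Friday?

A

In B, the wh-phrase is extracted from inside a complex-NP island (relative clause) (introduced by "who"), which blocks movement.
In A, the extraction path crosses only that-complement boundaries, which are transparent.
So A is grammatical.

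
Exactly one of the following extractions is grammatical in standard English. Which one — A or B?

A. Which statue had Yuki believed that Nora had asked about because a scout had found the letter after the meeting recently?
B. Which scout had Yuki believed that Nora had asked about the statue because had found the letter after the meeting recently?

In B, the wh-phrase is extracted from inside an adjunct island (introduced by "because"), which blocks movement.
In A, the extraction path crosses only that-complement boundaries, which are transparent.
So A is grammatical.

A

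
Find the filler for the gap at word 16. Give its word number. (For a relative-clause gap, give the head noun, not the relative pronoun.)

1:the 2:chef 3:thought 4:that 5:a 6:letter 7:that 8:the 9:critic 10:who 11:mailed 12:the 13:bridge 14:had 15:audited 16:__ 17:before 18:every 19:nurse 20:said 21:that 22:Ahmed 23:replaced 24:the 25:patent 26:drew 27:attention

The gap at 16 is the object of "audited", inside a relative clause.
The relative pronoun is "that" (word 7); it is bound by the head noun immediately before it.
Its filler is the head noun "letter", at word 6.

6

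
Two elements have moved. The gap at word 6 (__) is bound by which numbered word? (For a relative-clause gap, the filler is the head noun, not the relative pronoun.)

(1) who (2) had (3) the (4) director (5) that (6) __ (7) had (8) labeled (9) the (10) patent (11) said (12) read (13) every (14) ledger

The marked gap is inside the relative clause, the subject of "labeled".
Its filler is the head noun "director" (via "that"), at word 4.
(The other dependency links word 1 to a gap after word 11.)

4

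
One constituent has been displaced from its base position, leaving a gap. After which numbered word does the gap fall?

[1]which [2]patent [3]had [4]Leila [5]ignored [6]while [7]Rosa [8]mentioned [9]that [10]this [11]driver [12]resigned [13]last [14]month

5

The displaced element is "which patent" (word 2).
It functions as the direct object of "ignored", so the gap sits immediately after word 5 ("ignored").
Base order: Leila had ignored which patent while Rosa mentioned that this driver resigned last month.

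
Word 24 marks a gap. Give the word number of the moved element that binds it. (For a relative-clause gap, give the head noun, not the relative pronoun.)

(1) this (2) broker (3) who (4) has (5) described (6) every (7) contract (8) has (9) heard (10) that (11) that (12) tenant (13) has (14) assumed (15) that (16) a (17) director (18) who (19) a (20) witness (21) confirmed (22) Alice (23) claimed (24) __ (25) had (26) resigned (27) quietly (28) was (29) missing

17

The gap at 24 is the subject of "resigned", inside a relative clause.
The relative pronoun is "who" (word 18); it is bound by the head noun immediately before it.
Its filler is the head noun "director", at word 17.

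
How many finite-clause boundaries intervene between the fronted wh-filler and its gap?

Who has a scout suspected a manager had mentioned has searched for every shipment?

2

"who" is extracted from the subject of "searched".
Boundaries crossed, outermost first: [Ø], [Ø] — 2 in total.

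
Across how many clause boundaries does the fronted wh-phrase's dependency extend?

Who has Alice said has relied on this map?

1

"who" is extracted from the subject of "relied".
Boundaries crossed, outermost first: [Ø] — 1 in total.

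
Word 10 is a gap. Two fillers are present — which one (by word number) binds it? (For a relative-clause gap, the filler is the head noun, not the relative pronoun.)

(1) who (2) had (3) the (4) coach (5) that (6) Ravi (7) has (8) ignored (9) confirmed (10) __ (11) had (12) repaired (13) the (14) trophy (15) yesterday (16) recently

The marked gap is the subject of "repaired".
Its filler is the fronted wh-phrase "who", at word 1.
(The other dependency links word 4 to a gap after word 8.)

1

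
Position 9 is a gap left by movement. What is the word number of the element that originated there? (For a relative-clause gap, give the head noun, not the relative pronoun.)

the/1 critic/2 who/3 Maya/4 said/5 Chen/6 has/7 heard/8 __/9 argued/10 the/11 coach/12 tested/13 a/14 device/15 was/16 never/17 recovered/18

The gap at 9 is the subject of "argued", inside a relative clause.
The relative pronoun is "who" (word 3); it is bound by the head noun immediately before it.
Its filler is the head noun "critic", at word 2.

2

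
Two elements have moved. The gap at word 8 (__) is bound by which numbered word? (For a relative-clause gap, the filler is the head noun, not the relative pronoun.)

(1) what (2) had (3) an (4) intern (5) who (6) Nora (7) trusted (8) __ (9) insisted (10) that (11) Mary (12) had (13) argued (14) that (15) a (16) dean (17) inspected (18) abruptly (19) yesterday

The marked gap is inside the relative clause, the direct object of "trusted".
Its filler is the head noun "intern" (via "who"), at word 4.
(The other dependency links word 1 to a gap after word 17.)

4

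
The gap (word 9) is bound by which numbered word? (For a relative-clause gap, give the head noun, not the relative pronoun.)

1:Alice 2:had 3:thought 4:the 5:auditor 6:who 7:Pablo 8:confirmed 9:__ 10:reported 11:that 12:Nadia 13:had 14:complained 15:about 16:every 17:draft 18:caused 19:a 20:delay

5

The gap at 9 is the subject of "reported", inside a relative clause.
The relative pronoun is "who" (word 6); it is bound by the head noun immediately before it.
Its filler is the head noun "auditor", at word 5.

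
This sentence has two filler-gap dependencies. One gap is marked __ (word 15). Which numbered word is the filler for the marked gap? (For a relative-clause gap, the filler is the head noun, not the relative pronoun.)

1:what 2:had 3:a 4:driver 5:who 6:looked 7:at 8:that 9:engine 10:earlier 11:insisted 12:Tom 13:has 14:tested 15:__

1

The marked gap is the direct object of "tested".
Its filler is the fronted wh-phrase "what", at word 1.
(The other dependency links word 4 to a gap after word 5.)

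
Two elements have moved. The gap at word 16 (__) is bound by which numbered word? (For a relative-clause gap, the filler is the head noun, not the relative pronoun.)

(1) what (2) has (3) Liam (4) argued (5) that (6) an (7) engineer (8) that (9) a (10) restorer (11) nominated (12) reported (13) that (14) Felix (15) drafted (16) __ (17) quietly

The marked gap is the direct object of "drafted".
Its filler is the fronted wh-phrase "what", at word 1.
(The other dependency links word 7 to a gap after word 11.)

1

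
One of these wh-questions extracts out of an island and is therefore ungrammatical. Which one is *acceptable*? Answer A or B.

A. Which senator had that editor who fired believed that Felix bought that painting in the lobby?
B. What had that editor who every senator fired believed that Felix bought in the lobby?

In A, the wh-phrase is extracted from inside a complex-NP island (relative clause) (introduced by "who"), which blocks movement.
In B, the extraction path crosses only that-complement boundaries, which are transparent.
So B is grammatical.

B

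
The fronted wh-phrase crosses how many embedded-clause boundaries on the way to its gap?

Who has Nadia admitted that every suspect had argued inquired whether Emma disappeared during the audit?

"who" is extracted from the subject of "inquired".
Boundaries crossed, outermost first: [that], [Ø] — 2 in total.

2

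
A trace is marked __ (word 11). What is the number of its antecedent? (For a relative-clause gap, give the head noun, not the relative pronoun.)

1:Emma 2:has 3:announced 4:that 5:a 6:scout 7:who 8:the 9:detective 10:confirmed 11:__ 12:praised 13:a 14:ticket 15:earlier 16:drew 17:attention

6

The gap at 11 is the subject of "praised", inside a relative clause.
The relative pronoun is "who" (word 7); it is bound by the head noun immediately before it.
Its filler is the head noun "scout", at word 6.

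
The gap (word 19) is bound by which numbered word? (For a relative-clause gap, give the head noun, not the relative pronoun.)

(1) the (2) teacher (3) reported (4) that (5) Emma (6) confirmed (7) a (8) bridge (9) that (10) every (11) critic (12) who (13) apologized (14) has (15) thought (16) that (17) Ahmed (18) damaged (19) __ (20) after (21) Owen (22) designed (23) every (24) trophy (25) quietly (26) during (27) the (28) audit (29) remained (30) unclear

8

The gap at 19 is the object of "damaged", inside a relative clause.
The relative pronoun is "that" (word 9); it is bound by the head noun immediately before it.
Its filler is the head noun "bridge", at word 8.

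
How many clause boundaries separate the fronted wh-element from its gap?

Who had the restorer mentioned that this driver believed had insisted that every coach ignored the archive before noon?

"who" is extracted from the subject of "insisted".
Boundaries crossed, outermost first: [that], [Ø] — 2 in total.

2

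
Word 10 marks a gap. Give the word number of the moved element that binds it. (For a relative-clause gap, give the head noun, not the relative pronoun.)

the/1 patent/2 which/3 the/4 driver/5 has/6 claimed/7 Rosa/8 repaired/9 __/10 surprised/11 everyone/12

The gap at 10 is the object of "repaired", inside a relative clause.
The relative pronoun is "which" (word 3); it is bound by the head noun immediately before it.
Its filler is the head noun "patent", at word 2.

2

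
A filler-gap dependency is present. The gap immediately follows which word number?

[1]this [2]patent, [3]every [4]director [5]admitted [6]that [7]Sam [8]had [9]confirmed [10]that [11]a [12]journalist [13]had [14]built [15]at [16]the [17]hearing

The displaced element is "this patent" (word 2).
It is linked across 2 clause boundaries (that → that).
It functions as the direct object of "built", so the gap sits immediately after word 14 ("built").
Base order: Every director admitted that Sam had confirmed that a journalist had built this patent at the hearing.

14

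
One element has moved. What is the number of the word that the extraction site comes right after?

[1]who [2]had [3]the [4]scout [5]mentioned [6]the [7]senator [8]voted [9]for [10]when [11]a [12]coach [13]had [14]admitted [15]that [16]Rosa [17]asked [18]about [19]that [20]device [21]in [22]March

The displaced element is "who" (word 1).
It is linked across 1 clause boundary (Ø).
It functions as the object of the preposition "for" of "voted", so the gap sits immediately after word 9 ("for").
Base order: The scout had mentioned the senator voted for who when a coach had admitted that Rosa asked about that device in March.

9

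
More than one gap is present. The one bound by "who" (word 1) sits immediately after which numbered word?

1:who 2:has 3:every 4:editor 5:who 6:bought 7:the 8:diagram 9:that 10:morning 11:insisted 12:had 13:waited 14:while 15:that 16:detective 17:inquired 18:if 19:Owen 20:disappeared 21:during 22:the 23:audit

The displaced element is "who" (word 1).
It is linked across 1 clause boundary (Ø).
It functions as the subject of "waited", so the gap sits immediately after word 11 ("insisted").
Base order: Every editor who bought the diagram that morning has insisted that who had waited while that detective inquired if Owen disappeared during the audit.

11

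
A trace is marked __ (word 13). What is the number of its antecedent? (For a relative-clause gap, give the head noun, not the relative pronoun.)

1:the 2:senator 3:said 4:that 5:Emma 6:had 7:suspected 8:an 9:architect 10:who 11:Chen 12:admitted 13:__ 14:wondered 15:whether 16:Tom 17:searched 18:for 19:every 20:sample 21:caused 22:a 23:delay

9

The gap at 13 is the subject of "wondered", inside a relative clause.
The relative pronoun is "who" (word 10); it is bound by the head noun immediately before it.
Its filler is the head noun "architect", at word 9.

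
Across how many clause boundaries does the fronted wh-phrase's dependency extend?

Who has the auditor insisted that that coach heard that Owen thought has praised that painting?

"who" is extracted from the subject of "praised".
Boundaries crossed, outermost first: [that], [that], [Ø] — 3 in total.

3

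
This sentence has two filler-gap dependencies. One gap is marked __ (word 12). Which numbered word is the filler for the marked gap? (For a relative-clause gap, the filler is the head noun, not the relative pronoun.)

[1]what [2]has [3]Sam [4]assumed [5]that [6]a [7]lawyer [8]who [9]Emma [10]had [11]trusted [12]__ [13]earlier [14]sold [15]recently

7

The marked gap is inside the relative clause, the direct object of "trusted".
Its filler is the head noun "lawyer" (via "who"), at word 7.
(The other dependency links word 1 to a gap after word 14.)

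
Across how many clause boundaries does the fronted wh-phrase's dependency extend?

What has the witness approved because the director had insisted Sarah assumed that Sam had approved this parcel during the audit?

0

"what" originates inside the matrix clause — no clause boundary is crossed.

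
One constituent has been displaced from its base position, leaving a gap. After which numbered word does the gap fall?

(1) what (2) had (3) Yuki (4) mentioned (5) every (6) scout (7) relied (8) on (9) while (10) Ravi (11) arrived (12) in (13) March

The displaced element is "what" (word 1).
It is linked across 1 clause boundary (Ø).
It functions as the object of the preposition "on" of "relied", so the gap sits immediately after word 8 ("on").
Base order: Yuki had mentioned every scout relied on what while Ravi arrived in March.

8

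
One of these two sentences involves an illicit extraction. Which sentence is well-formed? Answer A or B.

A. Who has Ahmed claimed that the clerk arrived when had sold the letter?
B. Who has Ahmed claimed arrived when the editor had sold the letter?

In A, the wh-phrase is extracted from inside an adjunct island (introduced by "when"), which blocks movement.
In B, the extraction path crosses only that-complement boundaries, which are transparent.
So B is grammatical.

B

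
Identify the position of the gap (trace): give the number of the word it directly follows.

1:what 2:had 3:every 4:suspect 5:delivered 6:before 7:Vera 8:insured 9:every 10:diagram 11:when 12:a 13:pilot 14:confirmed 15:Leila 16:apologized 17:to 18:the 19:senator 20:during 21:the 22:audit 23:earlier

5

The displaced element is "what" (word 1).
It functions as the direct object of "delivered", so the gap sits immediately after word 5 ("delivered").
Base order: Every suspect had delivered what before Vera insured every diagram when a pilot confirmed Leila apologized to the senator during the audit earlier.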